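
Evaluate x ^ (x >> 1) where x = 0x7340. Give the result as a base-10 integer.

19168

x = 111001101000000 = 29504
x>>1 = 011100110100000
XOR  = 100101011100000 = 19168
(x ^ (x >> 1) gives the standard binary-reflected Gray code of x.)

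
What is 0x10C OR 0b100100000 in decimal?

0x10C = 100001100
b = 100100000
 OR → 100101100 = 300

300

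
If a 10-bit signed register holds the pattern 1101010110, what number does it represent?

pattern = 1101010110 (MSB is 1 ⇒ negative)
Invert: 0010101001, add 1 → 0010101010 = 170, so the value is -170.
(Equivalently: 854 - 2^10 = 854 - 1024 = -170.)

-170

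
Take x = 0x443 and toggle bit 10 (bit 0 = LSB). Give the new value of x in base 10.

67

x = 0010001000011
bit 10 is currently 1; toggle it via x ^ (1 << 10) = x ^ 1024
→ 0000001000011 = 67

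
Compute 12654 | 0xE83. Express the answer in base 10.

12654 = 11000101101110
0xE83 = 00111010000011
 OR → 11111111101111 = 16367

16367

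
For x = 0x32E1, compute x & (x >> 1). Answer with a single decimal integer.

x = 11001011100001 = 13025
x>>1 = 01100101110000
AND  = 01000001100000 = 4192
(x & (x >> 1) has a 1 wherever x has two consecutive 1 bits.)

4192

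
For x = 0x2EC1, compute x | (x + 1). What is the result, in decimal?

x = 10111011000001 = 11969
x + 1 = 10111011000010
OR    = 10111011000011 = 11971
(x | (x + 1) sets the lowest cleared bit.)

11971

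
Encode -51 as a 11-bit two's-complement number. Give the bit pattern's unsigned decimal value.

51 in 11 bits: 00000110011
Invert: 11111001100
Add 1:  11111001101 = 1997
(Check: 2^11 - 51 = 2048 - 51 = 1997.)

1997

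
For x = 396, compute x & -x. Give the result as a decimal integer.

4

x = 110001100 = 396
-x (two's complement) = …001110100
AND   = 000000100 = 4
(x & -x isolates the lowest set bit of x.)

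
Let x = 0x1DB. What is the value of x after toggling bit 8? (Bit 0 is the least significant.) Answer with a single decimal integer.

x = 0111011011
bit 8 is currently 1; toggle it via x ^ (1 << 8) = x ^ 256
→ 0011011011 = 219

219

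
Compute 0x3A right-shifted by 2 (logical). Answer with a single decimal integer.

14

0x3A = 111010
shift right by 2 → 001110 = 14
(equivalently, floor(58 / 4))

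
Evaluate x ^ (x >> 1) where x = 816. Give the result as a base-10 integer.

x = 1100110000 = 816
x>>1 = 0110011000
XOR  = 1010101000 = 680
(x ^ (x >> 1) gives the standard binary-reflected Gray code of x.)

680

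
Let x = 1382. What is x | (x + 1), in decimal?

1383

x = 10101100110 = 1382
x + 1 = 10101100111
OR    = 10101100111 = 1383
(x | (x + 1) sets the lowest cleared bit.)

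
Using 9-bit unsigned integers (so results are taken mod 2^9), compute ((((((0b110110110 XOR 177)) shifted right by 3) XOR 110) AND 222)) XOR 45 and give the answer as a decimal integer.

0b110110110 = 110110110
177 = 010110001
→ XOR → 100000111 = 263
→ shifted right by 3 → 000100000 = 32
110 = 001101110
→ XOR → 001001110 = 78
222 = 011011110
→ AND → 001001110 = 78
45 = 000101101
→ XOR → 001100011 = 99

99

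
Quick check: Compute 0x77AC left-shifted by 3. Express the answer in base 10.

0x77AC = 000111011110101100
shift left by 3 → 111011110101100000 = 245088
(equivalently, 30636 × 2^3 = 30636 × 8)

245088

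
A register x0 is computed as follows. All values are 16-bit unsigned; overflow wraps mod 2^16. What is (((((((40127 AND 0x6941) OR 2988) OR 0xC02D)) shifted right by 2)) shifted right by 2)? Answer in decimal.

3258

40127 = 1001110010111111
0x6941 = 0110100101000001
→ AND → 0000100000000001 = 2049
2988 = 0000101110101100
→ OR → 0000101110101101 = 2989
0xC02D = 1100000000101101
→ OR → 1100101110101101 = 52141
→ shifted right by 2 → 0011001011101011 = 13035
→ shifted right by 2 → 0000110010111010 = 3258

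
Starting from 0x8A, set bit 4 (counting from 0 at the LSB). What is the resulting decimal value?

154

x = 0010001010
bit 4 is currently 0; set it via x | (1 << 4) = x | 16
→ 0010011010 = 154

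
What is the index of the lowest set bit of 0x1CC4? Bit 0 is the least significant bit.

0x1CC4 = 1110011000100
Trailing zeros: 2, so the lowest set bit is bit 2 (value 4).

2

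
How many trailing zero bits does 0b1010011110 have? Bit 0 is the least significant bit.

0b1010011110 = 1010011110
Trailing zeros: 1, so the lowest set bit is bit 1 (value 2).

1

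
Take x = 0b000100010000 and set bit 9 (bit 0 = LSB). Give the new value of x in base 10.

x = 000100010000
bit 9 is currently 0; set it via x | (1 << 9) = x | 512
→ 001100010000 = 784

784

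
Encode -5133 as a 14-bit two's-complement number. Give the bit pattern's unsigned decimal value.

5133 in 14 bits: 01010000001101
Invert: 10101111110010
Add 1:  10101111110011 = 11251
(Check: 2^14 - 5133 = 16384 - 5133 = 11251.)

11251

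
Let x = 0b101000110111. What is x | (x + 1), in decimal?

2623

x = 101000110111 = 2615
x + 1 = 101000111000
OR    = 101000111111 = 2623
(x | (x + 1) sets the lowest cleared bit.)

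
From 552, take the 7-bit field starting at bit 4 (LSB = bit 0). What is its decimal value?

v = 01000101000
Shift right by 4: 0100010
Mask low 7 bits: 0100010 = 34

34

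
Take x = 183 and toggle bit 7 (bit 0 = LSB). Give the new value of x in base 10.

55

x = 10110111
bit 7 is currently 1; toggle it via x ^ (1 << 7) = x ^ 128
→ 00110111 = 55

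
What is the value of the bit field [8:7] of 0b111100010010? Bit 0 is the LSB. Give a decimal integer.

v = 111100010010
Shift right by 7: 11110
Mask low 2 bits: 10 = 2

2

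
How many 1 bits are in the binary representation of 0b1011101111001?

9

n = 1011101111001
Count the 1s: 1 + 1 + 1 + 1 + 1 + 1 + 1 + 1 + 1 = 9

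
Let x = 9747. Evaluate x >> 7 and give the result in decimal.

76

9747 = 10011000010011
shift right by 7 → 00000001001100 = 76
(equivalently, floor(9747 / 128))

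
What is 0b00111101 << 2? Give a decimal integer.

244

x = 00111101
shift left by 2 → 11110100 = 244
(equivalently, 61 × 2^2 = 61 × 4)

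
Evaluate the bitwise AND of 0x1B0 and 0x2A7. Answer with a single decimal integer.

0x1B0 = 0110110000
0x2A7 = 1010100111
AND → 0010100000 = 160

160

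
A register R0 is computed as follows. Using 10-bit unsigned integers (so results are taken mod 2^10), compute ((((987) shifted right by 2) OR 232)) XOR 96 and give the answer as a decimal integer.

987 = 1111011011
→ shifted right by 2 → 0011110110 = 246
232 = 0011101000
→ OR → 0011111110 = 254
96 = 0001100000
→ XOR → 0010011110 = 158

158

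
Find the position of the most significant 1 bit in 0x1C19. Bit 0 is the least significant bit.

0x1C19 = 1110000011001
The topmost 1 is at position 12 (since 2^12 = 4096 ≤ 7193 < 8192).

12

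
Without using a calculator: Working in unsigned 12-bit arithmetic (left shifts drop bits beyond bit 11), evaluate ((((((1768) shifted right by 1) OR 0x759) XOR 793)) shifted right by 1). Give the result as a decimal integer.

1768 = 011011101000
→ shifted right by 1 → 001101110100 = 884
0x759 = 011101011001
→ OR → 011101111101 = 1917
793 = 001100011001
→ XOR → 010001100100 = 1124
→ shifted right by 1 → 001000110010 = 562

562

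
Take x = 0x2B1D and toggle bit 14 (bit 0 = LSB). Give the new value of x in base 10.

27421

x = 0010101100011101
bit 14 is currently 0; toggle it via x ^ (1 << 14) = x ^ 16384
→ 0110101100011101 = 27421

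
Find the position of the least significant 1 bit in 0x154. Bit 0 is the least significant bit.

0x154 = 101010100
Trailing zeros: 2, so the lowest set bit is bit 2 (value 4).

2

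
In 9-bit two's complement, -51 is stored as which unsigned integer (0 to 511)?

461

51 in 9 bits: 000110011
Invert: 111001100
Add 1:  111001101 = 461
(Check: 2^9 - 51 = 512 - 51 = 461.)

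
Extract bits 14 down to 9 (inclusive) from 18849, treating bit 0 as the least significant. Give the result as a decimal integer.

v = 100100110100001
Shift right by 9: 100100
Mask low 6 bits: 100100 = 36

36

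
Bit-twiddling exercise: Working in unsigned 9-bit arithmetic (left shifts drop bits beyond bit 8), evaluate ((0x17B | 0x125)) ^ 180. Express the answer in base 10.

0x17B = 101111011
0x125 = 100100101
→ | → 101111111 = 383
180 = 010110100
→ ^ → 111001011 = 459

459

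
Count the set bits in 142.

142 = 10001110
Count the 1s: 1 + 1 + 1 + 1 = 4

4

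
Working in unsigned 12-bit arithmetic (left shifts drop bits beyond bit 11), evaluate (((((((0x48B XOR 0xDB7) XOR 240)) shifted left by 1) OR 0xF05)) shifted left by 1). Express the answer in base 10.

3898

0x48B = 010010001011
0xDB7 = 110110110111
→ XOR → 100100111100 = 2364
240 = 000011110000
→ XOR → 100111001100 = 2508
→ shifted left by 1 (mod 2^12) → 001110011000 = 920
0xF05 = 111100000101
→ OR → 111110011101 = 3997
→ shifted left by 1 (mod 2^12) → 111100111010 = 3898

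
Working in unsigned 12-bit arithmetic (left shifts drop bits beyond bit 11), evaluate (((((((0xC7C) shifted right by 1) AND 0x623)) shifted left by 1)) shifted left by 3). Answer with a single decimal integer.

544

0xC7C = 110001111100
→ shifted right by 1 → 011000111110 = 1598
0x623 = 011000100011
→ AND → 011000100010 = 1570
→ shifted left by 1 (mod 2^12) → 110001000100 = 3140
→ shifted left by 3 (mod 2^12) → 001000100000 = 544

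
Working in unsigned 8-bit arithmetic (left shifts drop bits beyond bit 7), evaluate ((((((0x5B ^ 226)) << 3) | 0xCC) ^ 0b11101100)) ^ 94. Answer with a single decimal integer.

126

0x5B = 01011011
226 = 11100010
→ ^ → 10111001 = 185
→ << 3 (mod 2^8) → 11001000 = 200
0xCC = 11001100
→ | → 11001100 = 204
0b11101100 = 11101100
→ ^ → 00100000 = 32
94 = 01011110
→ ^ → 01111110 = 126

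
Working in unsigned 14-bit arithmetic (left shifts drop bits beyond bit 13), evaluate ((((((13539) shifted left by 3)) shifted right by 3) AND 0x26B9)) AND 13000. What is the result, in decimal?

13539 = 11010011100011
→ shifted left by 3 (mod 2^14) → 10011100011000 = 10008
→ shifted right by 3 → 00010011100011 = 1251
0x26B9 = 10011010111001
→ AND → 00010010100001 = 1185
13000 = 11001011001000
→ AND → 00000010000000 = 128

128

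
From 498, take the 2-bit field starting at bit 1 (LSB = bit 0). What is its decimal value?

v = 00111110010
Shift right by 1: 0011111001
Mask low 2 bits: 01 = 1

1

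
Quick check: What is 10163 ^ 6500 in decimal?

16087

10163 = 10011110110011
6500 = 01100101100100
XOR → 11111011010111 = 16087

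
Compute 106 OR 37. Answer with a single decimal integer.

106 = 1101010
37 = 0100101
 OR → 1101111 = 111

111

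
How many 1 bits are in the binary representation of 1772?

1772 = 11011101100
Count the 1s: 1 + 1 + 1 + 1 + 1 + 1 + 1 = 7

7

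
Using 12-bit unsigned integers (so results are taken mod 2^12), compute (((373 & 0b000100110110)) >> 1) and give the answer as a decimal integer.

373 = 000101110101
0b000100110110 = 000100110110
→ & → 000100110100 = 308
→ >> 1 → 000010011010 = 154

154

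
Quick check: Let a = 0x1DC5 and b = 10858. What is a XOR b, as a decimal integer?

14255

0x1DC5 = 01110111000101
10858 = 10101001101010
XOR → 11011110101111 = 14255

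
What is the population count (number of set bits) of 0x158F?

8

0x158F = 1010110001111
Count the 1s: 1 + 1 + 1 + 1 + 1 + 1 + 1 + 1 = 8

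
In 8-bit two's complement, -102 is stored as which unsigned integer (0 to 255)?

154

102 in 8 bits: 01100110
Invert: 10011001
Add 1:  10011010 = 154
(Check: 2^8 - 102 = 256 - 102 = 154.)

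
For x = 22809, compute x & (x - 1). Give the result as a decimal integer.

x = 101100100011001 = 22809
x - 1 = 101100100011000
AND   = 101100100011000 = 22808
(x & (x - 1) clears the lowest set bit of x.)

22808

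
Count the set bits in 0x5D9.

7

0x5D9 = 10111011001
Count the 1s: 1 + 1 + 1 + 1 + 1 + 1 + 1 = 7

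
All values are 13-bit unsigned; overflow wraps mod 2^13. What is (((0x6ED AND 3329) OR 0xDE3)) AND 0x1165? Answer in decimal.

353

0x6ED = 0011011101101
3329 = 0110100000001
→ AND → 0010000000001 = 1025
0xDE3 = 0110111100011
→ OR → 0110111100011 = 3555
0x1165 = 1000101100101
→ AND → 0000101100001 = 353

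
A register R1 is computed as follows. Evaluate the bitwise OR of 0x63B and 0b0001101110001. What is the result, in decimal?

1915

0x63B = 11000111011
b = 01101110001
 OR → 11101111011 = 1915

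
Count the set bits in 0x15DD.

9

0x15DD = 1010111011101
Count the 1s: 1 + 1 + 1 + 1 + 1 + 1 + 1 + 1 + 1 = 9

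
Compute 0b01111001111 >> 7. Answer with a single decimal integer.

7

x = 1111001111
shift right by 7 → 0000000111 = 7
(equivalently, floor(975 / 128))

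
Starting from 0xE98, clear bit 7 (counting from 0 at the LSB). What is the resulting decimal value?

x = 0111010011000
bit 7 is currently 1; clear it via x & ~(1 << 7) = x & ~128
→ 0111000011000 = 3608

3608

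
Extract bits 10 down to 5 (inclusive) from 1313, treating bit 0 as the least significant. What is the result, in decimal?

41

v = 10100100001
Shift right by 5: 101001
Mask low 6 bits: 101001 = 41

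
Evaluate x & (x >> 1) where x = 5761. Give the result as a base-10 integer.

x = 1011010000001 = 5761
x>>1 = 0101101000000
AND  = 0001000000000 = 512
(x & (x >> 1) has a 1 wherever x has two consecutive 1 bits.)

512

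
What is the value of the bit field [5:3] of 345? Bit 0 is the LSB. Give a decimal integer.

3

v = 00101011001
Shift right by 3: 00101011
Mask low 3 bits: 011 = 3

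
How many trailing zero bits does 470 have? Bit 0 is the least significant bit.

1

470 = 111010110
Trailing zeros: 1, so the lowest set bit is bit 1 (value 2).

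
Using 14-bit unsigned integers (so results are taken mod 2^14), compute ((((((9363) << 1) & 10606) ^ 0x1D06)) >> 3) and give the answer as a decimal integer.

644

9363 = 10010010010011
→ << 1 (mod 2^14) → 00100100100110 = 2342
10606 = 10100101101110
→ & → 00100100100110 = 2342
0x1D06 = 01110100000110
→ ^ → 01010000100000 = 5152
→ >> 3 → 00001010000100 = 644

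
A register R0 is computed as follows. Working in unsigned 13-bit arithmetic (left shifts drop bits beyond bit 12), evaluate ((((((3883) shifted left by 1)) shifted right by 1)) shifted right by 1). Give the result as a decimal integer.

1941

3883 = 0111100101011
→ shifted left by 1 (mod 2^13) → 1111001010110 = 7766
→ shifted right by 1 → 0111100101011 = 3883
→ shifted right by 1 → 0011110010101 = 1941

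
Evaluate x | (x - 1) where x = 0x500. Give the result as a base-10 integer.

x = 10100000000 = 1280
x - 1 = 10011111111
OR    = 10111111111 = 1535
(x | (x - 1) sets all bits below the lowest set bit.)

1535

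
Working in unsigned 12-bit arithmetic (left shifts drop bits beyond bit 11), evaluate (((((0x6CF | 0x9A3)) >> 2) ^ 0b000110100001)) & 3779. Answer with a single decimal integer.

0x6CF = 011011001111
0x9A3 = 100110100011
→ | → 111111101111 = 4079
→ >> 2 → 001111111011 = 1019
0b000110100001 = 000110100001
→ ^ → 001001011010 = 602
3779 = 111011000011
→ & → 001001000010 = 578

578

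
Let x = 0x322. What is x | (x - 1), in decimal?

803

x = 1100100010 = 802
x - 1 = 1100100001
OR    = 1100100011 = 803
(x | (x - 1) sets all bits below the lowest set bit.)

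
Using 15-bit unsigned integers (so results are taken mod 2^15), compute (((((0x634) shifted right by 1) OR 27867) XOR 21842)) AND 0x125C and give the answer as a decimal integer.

0x634 = 000011000110100
→ shifted right by 1 → 000001100011010 = 794
27867 = 110110011011011
→ OR → 110111111011011 = 28635
21842 = 101010101010010
→ XOR → 011101010001001 = 14985
0x125C = 001001001011100
→ AND → 001001000001000 = 4616

4616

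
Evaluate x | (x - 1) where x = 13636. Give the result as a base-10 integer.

x = 11010101000100 = 13636
x - 1 = 11010101000011
OR    = 11010101000111 = 13639
(x | (x - 1) sets all bits below the lowest set bit.)

13639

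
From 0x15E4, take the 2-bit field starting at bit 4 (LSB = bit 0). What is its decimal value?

v = 1010111100100
Shift right by 4: 101011110
Mask low 2 bits: 10 = 2

2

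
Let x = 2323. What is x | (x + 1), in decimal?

2327

x = 100100010011 = 2323
x + 1 = 100100010100
OR    = 100100010111 = 2327
(x | (x + 1) sets the lowest cleared bit.)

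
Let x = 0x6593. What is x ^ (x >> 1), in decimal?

22362

x = 110010110010011 = 26003
x>>1 = 011001011001001
XOR  = 101011101011010 = 22362
(x ^ (x >> 1) gives the standard binary-reflected Gray code of x.)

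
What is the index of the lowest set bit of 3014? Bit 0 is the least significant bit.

1

3014 = 101111000110
Trailing zeros: 1, so the lowest set bit is bit 1 (value 2).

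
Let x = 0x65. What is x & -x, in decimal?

1

x = 1100101 = 101
-x (two's complement) = …0011011
AND   = 0000001 = 1
(x & -x isolates the lowest set bit of x.)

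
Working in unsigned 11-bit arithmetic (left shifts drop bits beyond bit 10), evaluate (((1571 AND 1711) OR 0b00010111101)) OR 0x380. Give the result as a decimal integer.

1571 = 11000100011
1711 = 11010101111
→ AND → 11000100011 = 1571
0b00010111101 = 00010111101
→ OR → 11010111111 = 1727
0x380 = 01110000000
→ OR → 11110111111 = 1983

1983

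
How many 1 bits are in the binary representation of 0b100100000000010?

n = 100100000000010
Count the 1s: 1 + 1 + 1 = 3

3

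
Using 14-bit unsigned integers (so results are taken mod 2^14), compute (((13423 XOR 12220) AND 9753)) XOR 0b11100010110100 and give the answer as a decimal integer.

13423 = 11010001101111
12220 = 10111110111100
→ XOR → 01101111010011 = 7123
9753 = 10011000011001
→ AND → 00001000010001 = 529
0b11100010110100 = 11100010110100
→ XOR → 11101010100101 = 15013

15013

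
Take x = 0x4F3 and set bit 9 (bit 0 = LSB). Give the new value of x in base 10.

x = 0010011110011
bit 9 is currently 0; set it via x | (1 << 9) = x | 512
→ 0011011110011 = 1779

1779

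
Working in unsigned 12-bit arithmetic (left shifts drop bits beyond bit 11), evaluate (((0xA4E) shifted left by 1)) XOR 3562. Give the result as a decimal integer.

0xA4E = 101001001110
→ shifted left by 1 (mod 2^12) → 010010011100 = 1180
3562 = 110111101010
→ XOR → 100101110110 = 2422

2422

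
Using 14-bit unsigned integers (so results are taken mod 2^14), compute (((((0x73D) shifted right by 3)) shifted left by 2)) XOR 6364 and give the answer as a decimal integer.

0x73D = 00011100111101
→ shifted right by 3 → 00000011100111 = 231
→ shifted left by 2 (mod 2^14) → 00001110011100 = 924
6364 = 01100011011100
→ XOR → 01101101000000 = 6976

6976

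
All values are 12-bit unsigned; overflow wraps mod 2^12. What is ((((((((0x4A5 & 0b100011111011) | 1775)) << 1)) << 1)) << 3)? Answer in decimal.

0x4A5 = 010010100101
0b100011111011 = 100011111011
→ & → 000010100001 = 161
1775 = 011011101111
→ | → 011011101111 = 1775
→ << 1 (mod 2^12) → 110111011110 = 3550
→ << 1 (mod 2^12) → 101110111100 = 3004
→ << 3 (mod 2^12) → 110111100000 = 3552

3552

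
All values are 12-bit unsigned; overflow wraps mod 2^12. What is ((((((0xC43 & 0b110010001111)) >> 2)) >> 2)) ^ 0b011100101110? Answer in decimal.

2030

0xC43 = 110001000011
0b110010001111 = 110010001111
→ & → 110000000011 = 3075
→ >> 2 → 001100000000 = 768
→ >> 2 → 000011000000 = 192
0b011100101110 = 011100101110
→ ^ → 011111101110 = 2030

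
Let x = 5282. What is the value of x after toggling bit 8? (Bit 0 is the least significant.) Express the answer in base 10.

5538

x = 1010010100010
bit 8 is currently 0; toggle it via x ^ (1 << 8) = x ^ 256
→ 1010110100010 = 5538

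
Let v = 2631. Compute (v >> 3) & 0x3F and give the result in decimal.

v = 101001000111
Shift right by 3: 101001000
Mask low 6 bits: 001000 = 8

8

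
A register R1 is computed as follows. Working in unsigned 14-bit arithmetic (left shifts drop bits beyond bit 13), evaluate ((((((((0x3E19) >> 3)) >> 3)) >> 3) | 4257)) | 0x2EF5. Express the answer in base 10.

16127

0x3E19 = 11111000011001
→ >> 3 → 00011111000011 = 1987
→ >> 3 → 00000011111000 = 248
→ >> 3 → 00000000011111 = 31
4257 = 01000010100001
→ | → 01000010111111 = 4287
0x2EF5 = 10111011110101
→ | → 11111011111111 = 16127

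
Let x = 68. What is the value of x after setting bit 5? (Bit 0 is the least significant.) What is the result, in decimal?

x = 00001000100
bit 5 is currently 0; set it via x | (1 << 5) = x | 32
→ 00001100100 = 100

100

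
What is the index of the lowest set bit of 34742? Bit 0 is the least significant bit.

1

34742 = 1000011110110110
Trailing zeros: 1, so the lowest set bit is bit 1 (value 2).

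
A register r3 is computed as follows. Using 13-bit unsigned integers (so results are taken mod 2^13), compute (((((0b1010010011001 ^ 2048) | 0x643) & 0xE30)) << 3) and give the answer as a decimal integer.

4224

0b1010010011001 = 1010010011001
2048 = 0100000000000
→ ^ → 1110010011001 = 7321
0x643 = 0011001000011
→ | → 1111011011011 = 7899
0xE30 = 0111000110000
→ & → 0111000010000 = 3600
→ << 3 (mod 2^13) → 1000010000000 = 4224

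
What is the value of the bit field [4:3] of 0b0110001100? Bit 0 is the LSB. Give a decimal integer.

1

v = 0110001100
Shift right by 3: 0110001
Mask low 2 bits: 01 = 1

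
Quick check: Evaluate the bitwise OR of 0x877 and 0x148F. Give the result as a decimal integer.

0x877 = 0100001110111
0x148F = 1010010001111
 OR → 1110011111111 = 7423

7423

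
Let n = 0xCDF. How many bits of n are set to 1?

0xCDF = 110011011111
Count the 1s: 1 + 1 + 1 + 1 + 1 + 1 + 1 + 1 + 1 = 9

9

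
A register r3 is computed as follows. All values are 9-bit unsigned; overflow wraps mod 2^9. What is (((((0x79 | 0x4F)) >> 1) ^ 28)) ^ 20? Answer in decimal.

0x79 = 001111001
0x4F = 001001111
→ | → 001111111 = 127
→ >> 1 → 000111111 = 63
28 = 000011100
→ ^ → 000100011 = 35
20 = 000010100
→ ^ → 000110111 = 55

55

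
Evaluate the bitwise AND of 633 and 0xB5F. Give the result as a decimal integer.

601

633 = 001001111001
0xB5F = 101101011111
AND → 001001011001 = 601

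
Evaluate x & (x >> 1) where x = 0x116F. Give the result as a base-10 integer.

x = 1000101101111 = 4463
x>>1 = 0100010110111
AND  = 0000000100111 = 39
(x & (x >> 1) has a 1 wherever x has two consecutive 1 bits.)

39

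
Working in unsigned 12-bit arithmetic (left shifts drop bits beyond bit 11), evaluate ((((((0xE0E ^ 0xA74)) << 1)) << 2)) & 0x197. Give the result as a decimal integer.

0xE0E = 111000001110
0xA74 = 101001110100
→ ^ → 010001111010 = 1146
→ << 1 (mod 2^12) → 100011110100 = 2292
→ << 2 (mod 2^12) → 001111010000 = 976
0x197 = 000110010111
→ & → 000110010000 = 400

400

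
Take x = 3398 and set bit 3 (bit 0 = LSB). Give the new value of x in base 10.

3406

x = 110101000110
bit 3 is currently 0; set it via x | (1 << 3) = x | 8
→ 110101001110 = 3406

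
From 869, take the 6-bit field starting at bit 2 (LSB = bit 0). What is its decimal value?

25

v = 1101100101
Shift right by 2: 11011001
Mask low 6 bits: 011001 = 25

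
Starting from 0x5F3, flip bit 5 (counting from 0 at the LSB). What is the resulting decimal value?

1491

x = 10111110011
bit 5 is currently 1; toggle it via x ^ (1 << 5) = x ^ 32
→ 10111010011 = 1491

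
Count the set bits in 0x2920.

0x2920 = 10100100100000
Count the 1s: 1 + 1 + 1 + 1 = 4

4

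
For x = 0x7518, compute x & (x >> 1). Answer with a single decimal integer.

x = 111010100011000 = 29976
x>>1 = 011101010001100
AND  = 011000000001000 = 12296
(x & (x >> 1) has a 1 wherever x has two consecutive 1 bits.)

12296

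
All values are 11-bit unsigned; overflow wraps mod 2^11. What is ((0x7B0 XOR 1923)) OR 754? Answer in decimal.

0x7B0 = 11110110000
1923 = 11110000011
→ XOR → 00000110011 = 51
754 = 01011110010
→ OR → 01011110011 = 755

755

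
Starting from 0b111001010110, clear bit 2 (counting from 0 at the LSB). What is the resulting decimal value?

3666

x = 111001010110
bit 2 is currently 1; clear it via x & ~(1 << 2) = x & ~4
→ 111001010010 = 3666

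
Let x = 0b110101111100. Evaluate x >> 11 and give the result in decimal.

1

x = 110101111100
shift right by 11 → 000000000001 = 1
(equivalently, floor(3452 / 2048))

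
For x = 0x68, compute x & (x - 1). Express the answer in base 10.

x = 1101000 = 104
x - 1 = 1100111
AND   = 1100000 = 96
(x & (x - 1) clears the lowest set bit of x.)

96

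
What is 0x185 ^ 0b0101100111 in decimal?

0x185 = 110000101
b = 101100111
XOR → 011100010 = 226

226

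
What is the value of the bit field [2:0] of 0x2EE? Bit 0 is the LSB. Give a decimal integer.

v = 001011101110
Shift right by 0: 001011101110
Mask low 3 bits: 110 = 6

6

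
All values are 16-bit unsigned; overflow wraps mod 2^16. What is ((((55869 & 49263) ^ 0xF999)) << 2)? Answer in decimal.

59088

55869 = 1101101000111101
49263 = 1100000001101111
→ & → 1100000000101101 = 49197
0xF999 = 1111100110011001
→ ^ → 0011100110110100 = 14772
→ << 2 (mod 2^16) → 1110011011010000 = 59088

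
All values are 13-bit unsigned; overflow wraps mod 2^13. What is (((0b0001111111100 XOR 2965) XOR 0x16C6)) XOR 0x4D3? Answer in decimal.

6780

0b0001111111100 = 0001111111100
2965 = 0101110010101
→ XOR → 0100001101001 = 2153
0x16C6 = 1011011000110
→ XOR → 1111010101111 = 7855
0x4D3 = 0010011010011
→ XOR → 1101001111100 = 6780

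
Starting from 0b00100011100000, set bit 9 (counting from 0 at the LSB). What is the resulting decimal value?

2784

x = 00100011100000
bit 9 is currently 0; set it via x | (1 << 9) = x | 512
→ 00101011100000 = 2784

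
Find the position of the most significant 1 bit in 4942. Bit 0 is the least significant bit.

12

4942 = 1001101001110
The topmost 1 is at position 12 (since 2^12 = 4096 ≤ 4942 < 8192).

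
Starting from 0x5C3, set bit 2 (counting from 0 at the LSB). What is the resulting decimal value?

x = 000010111000011
bit 2 is currently 0; set it via x | (1 << 2) = x | 4
→ 000010111000111 = 1479

1479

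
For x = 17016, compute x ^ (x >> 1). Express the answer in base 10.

x = 100001001111000 = 17016
x>>1 = 010000100111100
XOR  = 110001101000100 = 25412
(x ^ (x >> 1) gives the standard binary-reflected Gray code of x.)

25412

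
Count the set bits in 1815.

7

1815 = 11100010111
Count the 1s: 1 + 1 + 1 + 1 + 1 + 1 + 1 = 7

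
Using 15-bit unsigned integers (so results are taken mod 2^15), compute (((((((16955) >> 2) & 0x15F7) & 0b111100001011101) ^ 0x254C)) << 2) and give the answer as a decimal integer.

21792

16955 = 100001000111011
→ >> 2 → 001000010001110 = 4238
0x15F7 = 001010111110111
→ & → 001000010000110 = 4230
0b111100001011101 = 111100001011101
→ & → 001000000000100 = 4100
0x254C = 010010101001100
→ ^ → 011010101001000 = 13640
→ << 2 (mod 2^15) → 101010100100000 = 21792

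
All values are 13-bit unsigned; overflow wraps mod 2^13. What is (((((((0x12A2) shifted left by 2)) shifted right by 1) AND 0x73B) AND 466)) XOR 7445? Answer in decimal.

0x12A2 = 1001010100010
→ shifted left by 2 (mod 2^13) → 0101010001000 = 2696
→ shifted right by 1 → 0010101000100 = 1348
0x73B = 0011100111011
→ AND → 0010100000000 = 1280
466 = 0000111010010
→ AND → 0000100000000 = 256
7445 = 1110100010101
→ XOR → 1110000010101 = 7189

7189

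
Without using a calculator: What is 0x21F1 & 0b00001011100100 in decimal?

0x21F1 = 10000111110001
b = 00001011100100
AND → 00000011100000 = 224

224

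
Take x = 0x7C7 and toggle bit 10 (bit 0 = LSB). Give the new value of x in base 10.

x = 11111000111
bit 10 is currently 1; toggle it via x ^ (1 << 10) = x ^ 1024
→ 01111000111 = 967

967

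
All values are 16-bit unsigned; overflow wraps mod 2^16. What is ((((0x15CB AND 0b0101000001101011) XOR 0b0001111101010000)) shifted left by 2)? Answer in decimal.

0x15CB = 0001010111001011
0b0101000001101011 = 0101000001101011
→ AND → 0001000001001011 = 4171
0b0001111101010000 = 0001111101010000
→ XOR → 0000111100011011 = 3867
→ shifted left by 2 (mod 2^16) → 0011110001101100 = 15468

15468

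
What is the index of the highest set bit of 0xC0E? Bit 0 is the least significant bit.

11

0xC0E = 110000001110
The topmost 1 is at position 11 (since 2^11 = 2048 ≤ 3086 < 4096).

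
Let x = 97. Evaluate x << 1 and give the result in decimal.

97 = 01100001
shift left by 1 → 11000010 = 194
(equivalently, 97 × 2^1 = 97 × 2)

194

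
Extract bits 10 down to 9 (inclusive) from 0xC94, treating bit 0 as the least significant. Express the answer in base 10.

2

v = 000110010010100
Shift right by 9: 000110
Mask low 2 bits: 10 = 2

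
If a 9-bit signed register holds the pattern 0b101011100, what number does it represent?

pattern = 101011100 (MSB is 1 ⇒ negative)
Invert: 010100011, add 1 → 010100100 = 164, so the value is -164.
(Equivalently: 348 - 2^9 = 348 - 512 = -164.)

-164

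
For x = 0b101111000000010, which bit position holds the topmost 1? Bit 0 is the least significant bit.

14

0b101111000000010 = 101111000000010
The topmost 1 is at position 14 (since 2^14 = 16384 ≤ 24066 < 32768).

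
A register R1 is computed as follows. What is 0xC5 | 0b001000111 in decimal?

0xC5 = 11000101
b = 01000111
 OR → 11000111 = 199

199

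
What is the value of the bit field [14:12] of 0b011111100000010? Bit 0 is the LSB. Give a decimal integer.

v = 011111100000010
Shift right by 12: 011
Mask low 3 bits: 011 = 3

3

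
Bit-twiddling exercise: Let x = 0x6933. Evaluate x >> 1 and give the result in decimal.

13465

0x6933 = 110100100110011
shift right by 1 → 011010010011001 = 13465
(equivalently, floor(26931 / 2))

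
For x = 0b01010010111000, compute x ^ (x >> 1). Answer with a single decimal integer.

x = 1010010111000 = 5304
x>>1 = 0101001011100
XOR  = 1111011100100 = 7908
(x ^ (x >> 1) gives the standard binary-reflected Gray code of x.)

7908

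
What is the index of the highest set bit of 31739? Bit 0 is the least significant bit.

31739 = 111101111111011
The topmost 1 is at position 14 (since 2^14 = 16384 ≤ 31739 < 32768).

14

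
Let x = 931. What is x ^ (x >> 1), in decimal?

626

x = 1110100011 = 931
x>>1 = 0111010001
XOR  = 1001110010 = 626
(x ^ (x >> 1) gives the standard binary-reflected Gray code of x.)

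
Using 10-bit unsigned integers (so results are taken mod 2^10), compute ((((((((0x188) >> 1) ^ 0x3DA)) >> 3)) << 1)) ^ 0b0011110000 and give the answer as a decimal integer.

0x188 = 0110001000
→ >> 1 → 0011000100 = 196
0x3DA = 1111011010
→ ^ → 1100011110 = 798
→ >> 3 → 0001100011 = 99
→ << 1 (mod 2^10) → 0011000110 = 198
0b0011110000 = 0011110000
→ ^ → 0000110110 = 54

54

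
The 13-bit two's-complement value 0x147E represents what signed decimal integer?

-2946

pattern = 1010001111110 (MSB is 1 ⇒ negative)
Invert: 0101110000001, add 1 → 0101110000010 = 2946, so the value is -2946.
(Equivalently: 5246 - 2^13 = 5246 - 8192 = -2946.)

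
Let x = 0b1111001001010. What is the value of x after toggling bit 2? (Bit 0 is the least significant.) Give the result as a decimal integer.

x = 1111001001010
bit 2 is currently 0; toggle it via x ^ (1 << 2) = x ^ 4
→ 1111001001110 = 7758

7758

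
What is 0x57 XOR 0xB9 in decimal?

238

0x57 = 01010111
0xB9 = 10111001
XOR → 11101110 = 238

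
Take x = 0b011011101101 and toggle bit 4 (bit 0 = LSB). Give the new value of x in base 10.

1789

x = 011011101101
bit 4 is currently 0; toggle it via x ^ (1 << 4) = x ^ 16
→ 011011111101 = 1789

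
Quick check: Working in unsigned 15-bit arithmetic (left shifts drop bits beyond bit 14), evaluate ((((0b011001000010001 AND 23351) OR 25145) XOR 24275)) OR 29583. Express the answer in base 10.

0b011001000010001 = 011001000010001
23351 = 101101100110111
→ AND → 001001000010001 = 4625
25145 = 110001000111001
→ OR → 111001000111001 = 29241
24275 = 101111011010011
→ XOR → 010110011101010 = 11498
29583 = 111001110001111
→ OR → 111111111101111 = 32751

32751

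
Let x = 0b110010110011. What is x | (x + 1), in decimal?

x = 110010110011 = 3251
x + 1 = 110010110100
OR    = 110010110111 = 3255
(x | (x + 1) sets the lowest cleared bit.)

3255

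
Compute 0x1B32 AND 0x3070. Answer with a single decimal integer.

0x1B32 = 01101100110010
0x3070 = 11000001110000
AND → 01000000110000 = 4144

4144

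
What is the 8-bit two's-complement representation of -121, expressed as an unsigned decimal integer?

135

121 in 8 bits: 01111001
Invert: 10000110
Add 1:  10000111 = 135
(Check: 2^8 - 121 = 256 - 121 = 135.)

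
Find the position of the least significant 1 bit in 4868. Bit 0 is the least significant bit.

2

4868 = 1001100000100
Trailing zeros: 2, so the lowest set bit is bit 2 (value 4).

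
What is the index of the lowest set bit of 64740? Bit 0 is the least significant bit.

64740 = 1111110011100100
Trailing zeros: 2, so the lowest set bit is bit 2 (value 4).

2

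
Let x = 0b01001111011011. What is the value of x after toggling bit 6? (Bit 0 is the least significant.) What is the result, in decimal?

x = 01001111011011
bit 6 is currently 1; toggle it via x ^ (1 << 6) = x ^ 64
→ 01001110011011 = 5019

5019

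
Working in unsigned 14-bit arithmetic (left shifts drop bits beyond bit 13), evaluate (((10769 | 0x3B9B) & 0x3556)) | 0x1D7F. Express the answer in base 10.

10769 = 10101000010001
0x3B9B = 11101110011011
→ | → 11101110011011 = 15259
0x3556 = 11010101010110
→ & → 11000100010010 = 12562
0x1D7F = 01110101111111
→ | → 11110101111111 = 15743

15743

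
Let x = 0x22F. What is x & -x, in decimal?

1

x = 1000101111 = 559
-x (two's complement) = …0111010001
AND   = 0000000001 = 1
(x & -x isolates the lowest set bit of x.)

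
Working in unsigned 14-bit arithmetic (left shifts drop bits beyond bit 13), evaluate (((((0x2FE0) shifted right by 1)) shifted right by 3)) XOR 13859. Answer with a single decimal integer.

13533

0x2FE0 = 10111111100000
→ shifted right by 1 → 01011111110000 = 6128
→ shifted right by 3 → 00001011111110 = 766
13859 = 11011000100011
→ XOR → 11010011011101 = 13533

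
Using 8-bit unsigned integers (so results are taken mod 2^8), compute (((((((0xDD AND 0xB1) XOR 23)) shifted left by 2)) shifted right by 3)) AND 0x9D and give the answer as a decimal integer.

0xDD = 11011101
0xB1 = 10110001
→ AND → 10010001 = 145
23 = 00010111
→ XOR → 10000110 = 134
→ shifted left by 2 (mod 2^8) → 00011000 = 24
→ shifted right by 3 → 00000011 = 3
0x9D = 10011101
→ AND → 00000001 = 1

1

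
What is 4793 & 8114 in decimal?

4784

4793 = 1001010111001
8114 = 1111110110010
AND → 1001010110000 = 4784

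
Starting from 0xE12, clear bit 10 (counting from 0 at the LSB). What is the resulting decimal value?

x = 111000010010
bit 10 is currently 1; clear it via x & ~(1 << 10) = x & ~1024
→ 101000010010 = 2578

2578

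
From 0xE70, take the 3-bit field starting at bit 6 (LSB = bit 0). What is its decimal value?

v = 0111001110000
Shift right by 6: 0111001
Mask low 3 bits: 001 = 1

1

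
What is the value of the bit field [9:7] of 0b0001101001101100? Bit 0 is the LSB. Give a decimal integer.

4

v = 0001101001101100
Shift right by 7: 000110100
Mask low 3 bits: 100 = 4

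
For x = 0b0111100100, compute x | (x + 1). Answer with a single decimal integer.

x = 111100100 = 484
x + 1 = 111100101
OR    = 111100101 = 485
(x | (x + 1) sets the lowest cleared bit.)

485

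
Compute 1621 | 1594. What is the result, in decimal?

1663

1621 = 11001010101
1594 = 11000111010
 OR → 11001111111 = 1663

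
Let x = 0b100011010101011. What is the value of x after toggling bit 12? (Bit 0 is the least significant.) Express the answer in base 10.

22187

x = 100011010101011
bit 12 is currently 0; toggle it via x ^ (1 << 12) = x ^ 4096
→ 101011010101011 = 22187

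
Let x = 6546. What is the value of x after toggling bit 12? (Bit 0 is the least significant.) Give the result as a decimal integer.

2450

x = 1100110010010
bit 12 is currently 1; toggle it via x ^ (1 << 12) = x ^ 4096
→ 0100110010010 = 2450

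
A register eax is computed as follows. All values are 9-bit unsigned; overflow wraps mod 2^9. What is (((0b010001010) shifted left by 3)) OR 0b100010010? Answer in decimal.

338

0b010001010 = 010001010
→ shifted left by 3 (mod 2^9) → 001010000 = 80
0b100010010 = 100010010
→ OR → 101010010 = 338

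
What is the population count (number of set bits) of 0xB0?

0xB0 = 10110000
Count the 1s: 1 + 1 + 1 = 3

3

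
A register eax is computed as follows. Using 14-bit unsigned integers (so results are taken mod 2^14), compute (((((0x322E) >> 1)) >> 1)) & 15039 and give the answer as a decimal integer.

2187

0x322E = 11001000101110
→ >> 1 → 01100100010111 = 6423
→ >> 1 → 00110010001011 = 3211
15039 = 11101010111111
→ & → 00100010001011 = 2187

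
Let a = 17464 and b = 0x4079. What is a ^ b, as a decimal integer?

1089

17464 = 100010000111000
0x4079 = 100000001111001
XOR → 000010001000001 = 1089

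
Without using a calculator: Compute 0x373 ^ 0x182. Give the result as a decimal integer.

0x373 = 1101110011
0x182 = 0110000010
XOR → 1011110001 = 753

753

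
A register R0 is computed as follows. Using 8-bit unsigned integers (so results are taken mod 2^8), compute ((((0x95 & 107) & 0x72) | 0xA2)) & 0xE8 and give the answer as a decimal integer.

0x95 = 10010101
107 = 01101011
→ & → 00000001 = 1
0x72 = 01110010
→ & → 00000000 = 0
0xA2 = 10100010
→ | → 10100010 = 162
0xE8 = 11101000
→ & → 10100000 = 160

160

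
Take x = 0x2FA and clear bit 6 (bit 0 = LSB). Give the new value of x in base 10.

x = 1011111010
bit 6 is currently 1; clear it via x & ~(1 << 6) = x & ~64
→ 1010111010 = 698

698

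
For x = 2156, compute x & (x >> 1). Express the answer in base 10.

x = 100001101100 = 2156
x>>1 = 010000110110
AND  = 000000100100 = 36
(x & (x >> 1) has a 1 wherever x has two consecutive 1 bits.)

36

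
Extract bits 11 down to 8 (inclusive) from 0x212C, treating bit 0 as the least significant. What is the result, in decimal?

v = 10000100101100
Shift right by 8: 100001
Mask low 4 bits: 0001 = 1

1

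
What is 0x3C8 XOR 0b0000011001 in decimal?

977

0x3C8 = 1111001000
b = 0000011001
XOR → 1111010001 = 977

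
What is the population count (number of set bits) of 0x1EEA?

9

0x1EEA = 1111011101010
Count the 1s: 1 + 1 + 1 + 1 + 1 + 1 + 1 + 1 + 1 = 9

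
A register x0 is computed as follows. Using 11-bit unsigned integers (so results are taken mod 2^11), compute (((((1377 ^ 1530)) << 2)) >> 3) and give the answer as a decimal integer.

1377 = 10101100001
1530 = 10111111010
→ ^ → 00010011011 = 155
→ << 2 (mod 2^11) → 01001101100 = 620
→ >> 3 → 00001001101 = 77

77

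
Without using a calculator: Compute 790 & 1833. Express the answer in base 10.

790 = 01100010110
1833 = 11100101001
AND → 01100000000 = 768

768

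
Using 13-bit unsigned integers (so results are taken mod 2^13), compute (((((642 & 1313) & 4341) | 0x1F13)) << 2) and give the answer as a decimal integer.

7244

642 = 0001010000010
1313 = 0010100100001
→ & → 0000000000000 = 0
4341 = 1000011110101
→ & → 0000000000000 = 0
0x1F13 = 1111100010011
→ | → 1111100010011 = 7955
→ << 2 (mod 2^13) → 1110001001100 = 7244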